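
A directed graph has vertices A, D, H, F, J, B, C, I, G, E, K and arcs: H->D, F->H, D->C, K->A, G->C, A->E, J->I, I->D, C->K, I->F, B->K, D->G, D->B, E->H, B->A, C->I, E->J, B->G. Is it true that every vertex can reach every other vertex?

From K we can reach every vertex (A, B, C, D, E, F, G, H, I, J, K), and every vertex can reach K (A, B, C, D, E, F, G, H, I, J, K). So the whole graph is one strongly connected component.

Yes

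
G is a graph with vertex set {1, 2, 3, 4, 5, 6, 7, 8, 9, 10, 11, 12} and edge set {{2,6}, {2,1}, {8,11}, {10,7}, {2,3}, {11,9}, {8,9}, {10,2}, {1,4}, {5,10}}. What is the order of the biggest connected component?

12 is isolated — a component by itself.
Starting from 8 we can reach 8, 9, 11. That is one component of size 3.
Starting from 1 we can reach 1, 2, 3, 4, 5, 6, 7, 10. That is one component of size 8.
The largest has 8 vertices.

8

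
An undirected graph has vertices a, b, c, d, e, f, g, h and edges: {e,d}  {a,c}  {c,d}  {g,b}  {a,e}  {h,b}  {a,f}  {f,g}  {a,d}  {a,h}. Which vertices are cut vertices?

a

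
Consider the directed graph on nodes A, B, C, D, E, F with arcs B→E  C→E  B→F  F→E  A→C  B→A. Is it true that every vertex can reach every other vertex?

There is no directed path from D to E, so the graph is not strongly connected.

No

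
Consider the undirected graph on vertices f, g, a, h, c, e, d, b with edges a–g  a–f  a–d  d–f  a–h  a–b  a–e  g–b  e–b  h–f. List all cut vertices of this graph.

a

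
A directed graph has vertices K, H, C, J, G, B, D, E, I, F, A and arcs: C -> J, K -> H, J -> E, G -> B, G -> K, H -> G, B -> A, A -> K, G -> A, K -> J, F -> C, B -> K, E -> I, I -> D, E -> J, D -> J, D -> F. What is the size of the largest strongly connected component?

6

{C, D, E, F, I, J} are all mutually reachable — one SCC of size 6.
{A, B, G, H, K} are all mutually reachable — one SCC of size 5.
The largest has 6 vertices.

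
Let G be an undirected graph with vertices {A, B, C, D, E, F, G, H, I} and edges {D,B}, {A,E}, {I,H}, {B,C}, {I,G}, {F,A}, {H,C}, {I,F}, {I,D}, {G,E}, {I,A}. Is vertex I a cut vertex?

Yes

Deleting I raises the number of components from 1 to 2, so I is a cut vertex.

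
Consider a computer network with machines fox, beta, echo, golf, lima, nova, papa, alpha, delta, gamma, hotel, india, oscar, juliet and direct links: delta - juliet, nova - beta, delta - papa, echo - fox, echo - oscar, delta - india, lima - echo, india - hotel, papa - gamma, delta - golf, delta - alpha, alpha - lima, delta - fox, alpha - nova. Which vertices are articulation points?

echo, nova, papa, alpha, delta, india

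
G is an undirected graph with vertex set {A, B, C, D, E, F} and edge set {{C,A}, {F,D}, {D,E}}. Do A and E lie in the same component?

The component containing A is {A, C}, and E is not in it.

No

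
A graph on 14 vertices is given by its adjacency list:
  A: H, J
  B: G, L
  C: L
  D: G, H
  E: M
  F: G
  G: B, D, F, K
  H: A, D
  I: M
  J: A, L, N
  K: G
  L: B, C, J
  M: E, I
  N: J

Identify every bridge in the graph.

C-L, E-M, F-G, G-K, I-M, J-N

The edges on the cycle H-A-J-L-B-G-D-H are not bridges since each lies on that cycle.
But removing E-M disconnects E from M; removing C-L disconnects C from L; removing K-G disconnects K from G; removing M-I disconnects M from I — these are bridges.
In total 6 edges are bridges.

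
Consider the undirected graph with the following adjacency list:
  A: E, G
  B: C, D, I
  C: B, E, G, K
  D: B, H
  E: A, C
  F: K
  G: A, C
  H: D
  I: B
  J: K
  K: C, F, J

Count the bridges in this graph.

7

The edges on the cycle G-A-E-C-G are not bridges since each lies on that cycle.
But removing C-B disconnects C from B; removing B-I disconnects B from I; removing C-K disconnects C from K; removing B-D disconnects B from D — these are bridges.
In total 7 edges are bridges.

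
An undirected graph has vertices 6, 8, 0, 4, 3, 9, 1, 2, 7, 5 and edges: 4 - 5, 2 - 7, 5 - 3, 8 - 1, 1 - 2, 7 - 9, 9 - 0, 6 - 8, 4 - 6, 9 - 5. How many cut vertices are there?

2

Removing 5 increases the component count from 1 to 2, so 5 is a cut vertex.
Removing 9 increases the component count from 1 to 2, so 9 is a cut vertex.
By contrast removing 6 leaves 1 component; it is not a cut vertex. No other vertex is a cut vertex either.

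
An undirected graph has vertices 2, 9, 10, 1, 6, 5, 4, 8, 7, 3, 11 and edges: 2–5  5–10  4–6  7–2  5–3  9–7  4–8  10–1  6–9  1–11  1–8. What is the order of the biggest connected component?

11

Starting from 1 we can reach 1, 2, 3, 4, 5, 6, 7, 8, 9, 10, 11. That is one component of size 11.
The largest has 11 vertices.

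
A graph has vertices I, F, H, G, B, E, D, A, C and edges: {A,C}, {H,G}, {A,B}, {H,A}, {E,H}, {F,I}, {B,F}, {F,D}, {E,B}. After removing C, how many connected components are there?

With C gone, the remaining components are: {A, B, D, E, F, G, H, I}.
That is 1 component.

1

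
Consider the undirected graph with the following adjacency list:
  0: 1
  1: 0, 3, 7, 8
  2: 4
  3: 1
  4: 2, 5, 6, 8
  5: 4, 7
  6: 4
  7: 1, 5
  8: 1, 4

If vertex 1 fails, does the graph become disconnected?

Deleting 1 raises the number of components from 1 to 3, so 1 is a cut vertex.

Yes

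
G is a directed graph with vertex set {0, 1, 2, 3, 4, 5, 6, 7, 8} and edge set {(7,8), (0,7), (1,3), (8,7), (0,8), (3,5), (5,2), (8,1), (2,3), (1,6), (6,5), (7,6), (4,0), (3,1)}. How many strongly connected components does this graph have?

4

{1, 2, 3, 5, 6} are all mutually reachable — one SCC of size 5.
{7, 8} are all mutually reachable — one SCC of size 2.
{4} is an SCC by itself.
{0} is an SCC by itself.
That gives 4 strongly connected components.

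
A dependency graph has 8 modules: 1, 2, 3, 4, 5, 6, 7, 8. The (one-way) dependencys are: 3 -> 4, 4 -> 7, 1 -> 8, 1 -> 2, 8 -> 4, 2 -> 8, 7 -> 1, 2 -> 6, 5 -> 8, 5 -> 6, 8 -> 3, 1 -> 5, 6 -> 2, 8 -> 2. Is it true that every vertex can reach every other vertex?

Yes

From 5 we can reach every vertex (1, 2, 3, 4, 5, 6, 7, 8), and every vertex can reach 5 (1, 2, 3, 4, 5, 6, 7, 8). So the whole graph is one strongly connected component.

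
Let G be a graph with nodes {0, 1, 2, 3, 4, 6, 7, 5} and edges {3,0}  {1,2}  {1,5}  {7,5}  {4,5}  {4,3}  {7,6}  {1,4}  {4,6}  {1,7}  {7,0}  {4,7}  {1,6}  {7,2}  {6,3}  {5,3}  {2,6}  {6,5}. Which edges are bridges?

The edges on the cycle 1-4-7-2-1 are not bridges since each lies on that cycle.
Every edge lies on some cycle, so there are no bridges.

none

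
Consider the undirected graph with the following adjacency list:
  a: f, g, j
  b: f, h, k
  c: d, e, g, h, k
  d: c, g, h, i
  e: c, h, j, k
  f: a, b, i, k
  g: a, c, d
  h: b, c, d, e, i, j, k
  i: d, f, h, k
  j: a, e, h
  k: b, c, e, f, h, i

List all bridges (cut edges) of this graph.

none

The edges on the cycle h-b-f-k-h are not bridges since each lies on that cycle.
Every edge lies on some cycle, so there are no bridges.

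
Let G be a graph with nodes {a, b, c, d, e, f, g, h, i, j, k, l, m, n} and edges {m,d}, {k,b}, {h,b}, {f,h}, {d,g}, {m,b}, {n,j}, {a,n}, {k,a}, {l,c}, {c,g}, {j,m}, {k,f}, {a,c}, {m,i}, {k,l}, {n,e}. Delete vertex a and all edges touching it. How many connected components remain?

1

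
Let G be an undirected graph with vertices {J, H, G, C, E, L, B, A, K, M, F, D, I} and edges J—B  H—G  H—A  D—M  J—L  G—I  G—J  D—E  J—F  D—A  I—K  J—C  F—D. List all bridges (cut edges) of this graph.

The edges on the cycle H-G-J-F-D-A-H are not bridges since each lies on that cycle.
But removing J—L disconnects J from L; removing D—E disconnects D from E; removing M—D disconnects M from D; removing K—I disconnects K from I — these are bridges.
In total 7 edges are bridges.

B-J, C-J, D-E, D-M, G-I, I-K, J-L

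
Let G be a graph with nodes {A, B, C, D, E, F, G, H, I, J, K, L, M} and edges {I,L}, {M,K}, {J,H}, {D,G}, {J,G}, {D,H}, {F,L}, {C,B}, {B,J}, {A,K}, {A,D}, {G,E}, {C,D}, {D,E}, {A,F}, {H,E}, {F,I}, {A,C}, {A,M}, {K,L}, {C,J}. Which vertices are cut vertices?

A

Removing A increases the component count from 1 to 2, so A is a cut vertex.
By contrast removing K leaves 1 component; it is not a cut vertex. No other vertex is a cut vertex either.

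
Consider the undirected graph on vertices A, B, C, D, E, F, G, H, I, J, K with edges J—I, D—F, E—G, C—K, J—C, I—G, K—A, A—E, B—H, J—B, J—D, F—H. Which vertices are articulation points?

J

Removing J increases the component count from 1 to 2, so J is a cut vertex.
By contrast removing A leaves 1 component; it is not a cut vertex. No other vertex is a cut vertex either.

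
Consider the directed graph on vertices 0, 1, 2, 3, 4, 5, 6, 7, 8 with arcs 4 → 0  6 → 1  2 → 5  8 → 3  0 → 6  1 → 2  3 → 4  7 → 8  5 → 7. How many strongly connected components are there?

{0, 1, 2, 3, 4, 5, 6, 7, 8} are all mutually reachable — one SCC of size 9.
That gives 1 strongly connected component.

1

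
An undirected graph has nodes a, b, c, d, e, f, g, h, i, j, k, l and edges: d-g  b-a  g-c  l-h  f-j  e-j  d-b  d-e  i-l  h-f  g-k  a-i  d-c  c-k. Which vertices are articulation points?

d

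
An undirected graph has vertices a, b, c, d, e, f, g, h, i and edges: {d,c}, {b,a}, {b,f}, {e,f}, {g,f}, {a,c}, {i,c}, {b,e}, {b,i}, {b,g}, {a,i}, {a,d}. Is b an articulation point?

Deleting b raises the number of components from 2 to 3, so b is a cut vertex.

Yes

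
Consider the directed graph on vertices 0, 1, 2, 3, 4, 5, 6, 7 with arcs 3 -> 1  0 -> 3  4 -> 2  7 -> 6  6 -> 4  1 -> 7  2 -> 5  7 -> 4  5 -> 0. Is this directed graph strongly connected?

Yes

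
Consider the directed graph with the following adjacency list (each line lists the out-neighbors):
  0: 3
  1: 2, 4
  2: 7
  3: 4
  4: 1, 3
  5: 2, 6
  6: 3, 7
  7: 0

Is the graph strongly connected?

There is no directed path from 3 to 6, so the graph is not strongly connected.

No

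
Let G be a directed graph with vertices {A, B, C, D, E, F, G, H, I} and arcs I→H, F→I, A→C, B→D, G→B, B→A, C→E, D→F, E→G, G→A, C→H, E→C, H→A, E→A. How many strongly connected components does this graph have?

1

{A, B, C, D, E, F, G, H, I} are all mutually reachable — one SCC of size 9.
That gives 1 strongly connected component.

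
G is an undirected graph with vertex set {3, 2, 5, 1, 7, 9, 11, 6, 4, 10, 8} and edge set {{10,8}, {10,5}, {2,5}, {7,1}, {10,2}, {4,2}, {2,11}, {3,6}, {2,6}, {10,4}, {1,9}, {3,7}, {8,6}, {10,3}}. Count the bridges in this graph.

4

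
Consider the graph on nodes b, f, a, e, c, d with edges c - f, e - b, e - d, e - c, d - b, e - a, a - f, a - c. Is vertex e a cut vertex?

Yes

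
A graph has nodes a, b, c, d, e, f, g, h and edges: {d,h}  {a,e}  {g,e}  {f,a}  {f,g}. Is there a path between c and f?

No

The component containing c is {c}, and f is not in it.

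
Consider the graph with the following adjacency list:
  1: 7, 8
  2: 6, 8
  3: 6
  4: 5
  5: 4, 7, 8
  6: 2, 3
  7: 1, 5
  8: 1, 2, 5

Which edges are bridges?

2-6, 2-8, 3-6, 4-5

The edges on the cycle 8-1-7-5-8 are not bridges since each lies on that cycle.
But removing 2-6 disconnects 2 from 6; removing 5-4 disconnects 5 from 4; removing 6-3 disconnects 6 from 3; removing 8-2 disconnects 8 from 2 — these are bridges.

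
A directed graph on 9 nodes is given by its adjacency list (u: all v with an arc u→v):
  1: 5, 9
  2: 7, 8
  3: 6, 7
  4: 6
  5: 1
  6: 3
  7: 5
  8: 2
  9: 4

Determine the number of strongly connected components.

{1, 3, 4, 5, 6, 7, 9} are all mutually reachable — one SCC of size 7.
{2, 8} are all mutually reachable — one SCC of size 2.
That gives 2 strongly connected components.

2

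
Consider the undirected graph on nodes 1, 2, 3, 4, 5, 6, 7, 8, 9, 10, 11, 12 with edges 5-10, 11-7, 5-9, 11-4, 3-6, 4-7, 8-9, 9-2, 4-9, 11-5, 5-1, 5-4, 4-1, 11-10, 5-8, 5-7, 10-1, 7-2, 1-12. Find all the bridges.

1-12, 3-6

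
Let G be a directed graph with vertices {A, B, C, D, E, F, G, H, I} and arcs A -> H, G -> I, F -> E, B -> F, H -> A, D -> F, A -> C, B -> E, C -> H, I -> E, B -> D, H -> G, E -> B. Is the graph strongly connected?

No

There is no directed path from I to G, so the graph is not strongly connected.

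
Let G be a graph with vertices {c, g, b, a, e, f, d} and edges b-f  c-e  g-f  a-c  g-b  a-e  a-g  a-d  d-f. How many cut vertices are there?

Removing a increases the component count from 1 to 2, so a is a cut vertex.
By contrast removing d leaves 1 component; it is not a cut vertex. No other vertex is a cut vertex either.

1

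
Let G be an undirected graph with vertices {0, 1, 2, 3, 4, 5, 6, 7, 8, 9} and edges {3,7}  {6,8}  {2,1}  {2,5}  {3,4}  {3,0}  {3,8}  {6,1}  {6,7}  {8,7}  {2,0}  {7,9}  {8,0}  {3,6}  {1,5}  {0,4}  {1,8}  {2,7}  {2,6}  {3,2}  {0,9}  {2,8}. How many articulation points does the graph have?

0

Removing 6, for instance, still leaves 1 component. No single vertex removal increases the component count — the graph has no articulation points.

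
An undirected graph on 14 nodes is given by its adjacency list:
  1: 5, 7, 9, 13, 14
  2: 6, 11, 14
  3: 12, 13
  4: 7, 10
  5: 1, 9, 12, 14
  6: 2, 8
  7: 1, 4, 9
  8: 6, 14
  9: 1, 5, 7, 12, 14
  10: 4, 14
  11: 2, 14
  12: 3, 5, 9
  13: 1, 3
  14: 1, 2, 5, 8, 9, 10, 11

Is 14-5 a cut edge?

No

After removing 14-5, the path 14-9-5 still connects them, so the edge is not a bridge.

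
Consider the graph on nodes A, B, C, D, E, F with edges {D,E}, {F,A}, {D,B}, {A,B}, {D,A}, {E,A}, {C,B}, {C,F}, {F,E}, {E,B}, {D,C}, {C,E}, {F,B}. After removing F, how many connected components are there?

With F gone, the remaining components are: {A, B, C, D, E}.
That is 1 component.

1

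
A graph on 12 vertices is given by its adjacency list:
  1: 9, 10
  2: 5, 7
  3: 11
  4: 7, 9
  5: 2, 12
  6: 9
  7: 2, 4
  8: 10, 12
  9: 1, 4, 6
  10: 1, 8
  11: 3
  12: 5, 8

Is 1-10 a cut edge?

After removing 1-10, the path 1-9-4-7-2-5-12-8-10 still connects them, so the edge is not a bridge.

No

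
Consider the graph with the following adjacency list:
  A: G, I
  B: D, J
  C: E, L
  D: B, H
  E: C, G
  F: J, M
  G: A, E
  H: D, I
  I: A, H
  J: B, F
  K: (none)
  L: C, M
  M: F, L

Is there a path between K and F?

No

The component containing K is {K}, and F is not in it.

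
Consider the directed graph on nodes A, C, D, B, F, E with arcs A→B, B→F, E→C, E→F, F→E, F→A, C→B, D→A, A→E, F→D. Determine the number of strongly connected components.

1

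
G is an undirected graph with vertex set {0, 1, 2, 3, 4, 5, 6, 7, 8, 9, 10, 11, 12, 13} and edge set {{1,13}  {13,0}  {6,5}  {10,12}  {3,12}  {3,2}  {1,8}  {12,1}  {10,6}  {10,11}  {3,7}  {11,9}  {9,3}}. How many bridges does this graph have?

8

The edges on the cycle 10-11-9-3-12-10 are not bridges since each lies on that cycle.
But removing 13–0 disconnects 13 from 0; removing 3–2 disconnects 3 from 2; removing 8–1 disconnects 8 from 1; removing 6–5 disconnects 6 from 5 — these are bridges.
In total 8 edges are bridges.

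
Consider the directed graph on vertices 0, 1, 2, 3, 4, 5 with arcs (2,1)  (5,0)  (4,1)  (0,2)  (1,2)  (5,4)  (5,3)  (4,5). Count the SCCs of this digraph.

4

{1, 2} are all mutually reachable — one SCC of size 2.
{4, 5} are all mutually reachable — one SCC of size 2.
{3} is an SCC by itself.
{0} is an SCC by itself.
That gives 4 strongly connected components.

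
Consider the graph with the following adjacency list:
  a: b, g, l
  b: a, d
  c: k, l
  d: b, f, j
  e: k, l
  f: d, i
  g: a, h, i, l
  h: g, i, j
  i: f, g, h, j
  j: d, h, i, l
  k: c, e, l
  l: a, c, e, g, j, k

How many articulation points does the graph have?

Removing l increases the component count from 1 to 2, so l is a cut vertex.
By contrast removing g leaves 1 component; it is not a cut vertex. No other vertex is a cut vertex either.

1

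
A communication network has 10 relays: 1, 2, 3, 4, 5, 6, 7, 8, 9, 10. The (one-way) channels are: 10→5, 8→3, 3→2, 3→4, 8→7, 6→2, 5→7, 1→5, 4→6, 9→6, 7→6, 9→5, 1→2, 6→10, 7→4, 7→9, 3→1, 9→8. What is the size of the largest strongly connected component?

9

{1, 3, 4, 5, 6, 7, 8, 9, 10} are all mutually reachable — one SCC of size 9.
{2} is an SCC by itself.
The largest has 9 vertices.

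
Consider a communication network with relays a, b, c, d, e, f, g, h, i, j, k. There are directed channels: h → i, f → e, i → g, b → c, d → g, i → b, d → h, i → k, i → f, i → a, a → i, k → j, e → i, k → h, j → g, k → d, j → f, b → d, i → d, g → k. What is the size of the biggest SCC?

10

{a, b, d, e, f, g, h, i, j, k} are all mutually reachable — one SCC of size 10.
{c} is an SCC by itself.
The largest has 10 vertices.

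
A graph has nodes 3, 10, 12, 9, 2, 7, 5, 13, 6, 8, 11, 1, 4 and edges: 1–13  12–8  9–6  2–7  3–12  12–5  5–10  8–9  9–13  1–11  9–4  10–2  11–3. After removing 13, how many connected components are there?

1

With 13 gone, the remaining components are: {1, 2, 3, 4, 5, 6, 7, 8, 9, 10, 11, 12}.
That is 1 component.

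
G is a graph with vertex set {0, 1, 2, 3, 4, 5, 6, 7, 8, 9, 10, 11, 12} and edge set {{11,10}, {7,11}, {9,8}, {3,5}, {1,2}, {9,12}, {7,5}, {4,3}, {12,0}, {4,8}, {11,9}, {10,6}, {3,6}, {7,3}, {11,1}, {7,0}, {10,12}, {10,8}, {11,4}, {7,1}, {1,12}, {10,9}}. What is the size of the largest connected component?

13

Starting from 0 we can reach 0, 1, 2, 3, 4, 5, 6, 7, 8, 9, 10, 11, 12. That is one component of size 13.
The largest has 13 vertices.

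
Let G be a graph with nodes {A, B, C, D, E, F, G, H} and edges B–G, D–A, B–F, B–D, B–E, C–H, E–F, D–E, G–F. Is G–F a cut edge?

After removing G–F, the path G-B-F still connects them, so the edge is not a bridge.

No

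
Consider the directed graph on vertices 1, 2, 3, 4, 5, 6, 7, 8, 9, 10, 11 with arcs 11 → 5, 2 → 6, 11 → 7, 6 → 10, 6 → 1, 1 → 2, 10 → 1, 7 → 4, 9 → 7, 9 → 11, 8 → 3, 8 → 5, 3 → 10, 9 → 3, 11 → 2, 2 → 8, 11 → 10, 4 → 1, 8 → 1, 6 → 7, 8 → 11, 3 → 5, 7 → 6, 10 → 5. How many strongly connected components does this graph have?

3

{1, 2, 3, 4, 6, 7, 8, 10, 11} are all mutually reachable — one SCC of size 9.
{9} is an SCC by itself.
{5} is an SCC by itself.
That gives 3 strongly connected components.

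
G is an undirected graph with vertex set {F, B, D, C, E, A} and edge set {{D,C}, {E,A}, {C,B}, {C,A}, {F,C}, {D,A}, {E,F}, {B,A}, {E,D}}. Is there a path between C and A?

From C we can reach A, B, C, D, E, F, which includes A.

Yes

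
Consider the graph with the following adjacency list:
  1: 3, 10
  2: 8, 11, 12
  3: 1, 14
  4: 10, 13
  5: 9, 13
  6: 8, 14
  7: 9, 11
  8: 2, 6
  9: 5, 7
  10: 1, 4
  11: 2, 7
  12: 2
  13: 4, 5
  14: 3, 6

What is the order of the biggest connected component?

14

Starting from 1 we can reach 1, 2, 3, 4, 5, 6, 7, 8, 9, 10, 11, 12, 13, 14. That is one component of size 14.
The largest has 14 vertices.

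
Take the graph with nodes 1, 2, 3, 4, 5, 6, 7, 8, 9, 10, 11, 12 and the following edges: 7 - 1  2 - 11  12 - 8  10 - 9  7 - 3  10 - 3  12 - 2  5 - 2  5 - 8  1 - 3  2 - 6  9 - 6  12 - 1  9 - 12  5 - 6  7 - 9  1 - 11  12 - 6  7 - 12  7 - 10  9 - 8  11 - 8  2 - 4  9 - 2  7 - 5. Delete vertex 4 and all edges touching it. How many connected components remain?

1

With 4 gone, the remaining components are: {1, 2, 3, 5, 6, 7, 8, 9, 10, 11, 12}.
That is 1 component.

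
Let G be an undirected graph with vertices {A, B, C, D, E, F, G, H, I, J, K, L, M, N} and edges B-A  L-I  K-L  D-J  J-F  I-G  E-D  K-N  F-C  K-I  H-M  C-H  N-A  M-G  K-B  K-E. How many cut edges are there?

The edges on the cycle K-E-D-J-F-C-H-M-G-I-K are not bridges since each lies on that cycle.
Every edge lies on some cycle, so there are no bridges.

0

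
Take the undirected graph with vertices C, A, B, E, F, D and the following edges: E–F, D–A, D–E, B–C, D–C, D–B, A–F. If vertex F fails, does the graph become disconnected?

Deleting F leaves 1 component (was 1) (its neighbors A, E remain connected to each other), so F is not a cut vertex.

No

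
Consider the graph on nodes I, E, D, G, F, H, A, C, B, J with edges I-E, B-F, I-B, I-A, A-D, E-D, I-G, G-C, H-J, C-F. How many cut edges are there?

The edges on the cycle I-G-C-F-B-I are not bridges since each lies on that cycle.
But removing H-J disconnects H from J — this is a bridge.

1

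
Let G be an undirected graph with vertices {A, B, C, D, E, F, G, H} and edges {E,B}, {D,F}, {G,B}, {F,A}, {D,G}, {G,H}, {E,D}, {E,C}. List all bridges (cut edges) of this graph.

The edges on the cycle E-D-G-B-E are not bridges since each lies on that cycle.
But removing G—H disconnects G from H; removing D—F disconnects D from F; removing E—C disconnects E from C; removing F—A disconnects F from A — these are bridges.

A-F, C-E, D-F, G-H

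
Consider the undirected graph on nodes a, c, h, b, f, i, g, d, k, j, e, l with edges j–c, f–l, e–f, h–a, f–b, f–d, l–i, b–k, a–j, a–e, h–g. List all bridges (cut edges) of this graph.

removing f–d disconnects f from d; removing g–h disconnects g from h; removing e–a disconnects e from a; removing b–k disconnects b from k — these are bridges.
In total 11 edges are bridges.

a-e, a-h, a-j, b-f, b-k, c-j, d-f, e-f, f-l, g-h, i-l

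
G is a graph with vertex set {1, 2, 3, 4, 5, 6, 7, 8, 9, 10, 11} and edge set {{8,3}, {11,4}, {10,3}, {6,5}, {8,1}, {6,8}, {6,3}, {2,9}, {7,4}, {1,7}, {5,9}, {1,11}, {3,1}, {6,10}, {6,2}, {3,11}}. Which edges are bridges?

none

The edges on the cycle 1-7-4-11-1 are not bridges since each lies on that cycle.
Every edge lies on some cycle, so there are no bridges.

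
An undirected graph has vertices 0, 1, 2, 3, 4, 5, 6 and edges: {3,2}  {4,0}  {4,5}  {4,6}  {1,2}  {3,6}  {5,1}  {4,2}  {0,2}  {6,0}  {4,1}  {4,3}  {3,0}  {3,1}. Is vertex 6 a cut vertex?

No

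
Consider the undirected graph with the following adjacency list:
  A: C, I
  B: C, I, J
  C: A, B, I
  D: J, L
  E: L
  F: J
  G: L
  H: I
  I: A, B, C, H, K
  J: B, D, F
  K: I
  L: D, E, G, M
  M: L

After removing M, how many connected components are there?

1

With M gone, the remaining components are: {A, B, C, D, E, F, G, H, I, J, K, L}.
That is 1 component.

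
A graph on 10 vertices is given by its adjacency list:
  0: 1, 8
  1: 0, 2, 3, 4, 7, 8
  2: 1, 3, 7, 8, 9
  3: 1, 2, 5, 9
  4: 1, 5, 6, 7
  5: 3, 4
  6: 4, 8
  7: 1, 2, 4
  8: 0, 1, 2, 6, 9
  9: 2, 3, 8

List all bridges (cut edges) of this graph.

The edges on the cycle 1-0-8-1 are not bridges since each lies on that cycle.
Every edge lies on some cycle, so there are no bridges.

none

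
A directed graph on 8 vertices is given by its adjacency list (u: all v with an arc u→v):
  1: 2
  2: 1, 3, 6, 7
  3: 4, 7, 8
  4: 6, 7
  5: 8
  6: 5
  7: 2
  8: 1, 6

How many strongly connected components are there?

1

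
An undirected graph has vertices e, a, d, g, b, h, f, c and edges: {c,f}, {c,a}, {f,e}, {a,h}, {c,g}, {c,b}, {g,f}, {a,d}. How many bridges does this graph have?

5

The edges on the cycle c-g-f-c are not bridges since each lies on that cycle.
But removing a-h disconnects a from h; removing b-c disconnects b from c; removing f-e disconnects f from e; removing a-d disconnects a from d — these are bridges.
In total 5 edges are bridges.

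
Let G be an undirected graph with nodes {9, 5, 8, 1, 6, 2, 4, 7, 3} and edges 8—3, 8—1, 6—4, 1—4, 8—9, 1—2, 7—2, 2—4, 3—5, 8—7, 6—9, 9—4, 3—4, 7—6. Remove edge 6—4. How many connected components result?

1

6 and 4 are still connected via 6-9-4, so the component count stays at 1.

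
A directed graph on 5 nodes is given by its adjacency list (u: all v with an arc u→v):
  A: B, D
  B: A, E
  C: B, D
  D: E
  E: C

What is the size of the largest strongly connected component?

5

{A, B, C, D, E} are all mutually reachable — one SCC of size 5.
The largest has 5 vertices.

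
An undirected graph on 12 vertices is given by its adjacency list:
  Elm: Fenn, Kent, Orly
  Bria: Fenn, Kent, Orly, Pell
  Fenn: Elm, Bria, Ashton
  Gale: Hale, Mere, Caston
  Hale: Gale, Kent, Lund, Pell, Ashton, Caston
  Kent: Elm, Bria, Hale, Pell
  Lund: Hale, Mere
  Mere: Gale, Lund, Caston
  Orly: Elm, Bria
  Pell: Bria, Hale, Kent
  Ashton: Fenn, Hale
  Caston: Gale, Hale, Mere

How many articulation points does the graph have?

Removing Hale increases the component count from 1 to 2, so Hale is a cut vertex.
By contrast removing Pell leaves 1 component; it is not a cut vertex. No other vertex is a cut vertex either.

1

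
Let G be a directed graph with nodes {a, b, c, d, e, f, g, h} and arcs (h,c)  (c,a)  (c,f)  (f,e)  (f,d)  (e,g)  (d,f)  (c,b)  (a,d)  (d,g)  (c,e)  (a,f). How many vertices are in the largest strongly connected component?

{d, f} are all mutually reachable — one SCC of size 2.
{c} is an SCC by itself.
{h} is an SCC by itself.
{b} is an SCC by itself.
{a} is an SCC by itself.
(and 2 more singleton SCCs)
The largest has 2 vertices.

2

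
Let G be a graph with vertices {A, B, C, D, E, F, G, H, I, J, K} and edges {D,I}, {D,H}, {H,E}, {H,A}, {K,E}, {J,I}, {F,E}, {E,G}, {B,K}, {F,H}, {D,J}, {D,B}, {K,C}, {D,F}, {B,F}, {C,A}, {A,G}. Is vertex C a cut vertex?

No

Deleting C leaves 1 component (was 1) (its neighbors A, K remain connected to each other), so C is not a cut vertex.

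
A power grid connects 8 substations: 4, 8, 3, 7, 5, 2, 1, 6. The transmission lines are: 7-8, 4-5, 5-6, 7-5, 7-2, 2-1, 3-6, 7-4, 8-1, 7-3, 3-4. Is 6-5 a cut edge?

After removing 6-5, the path 6-3-7-5 still connects them, so the edge is not a bridge.

No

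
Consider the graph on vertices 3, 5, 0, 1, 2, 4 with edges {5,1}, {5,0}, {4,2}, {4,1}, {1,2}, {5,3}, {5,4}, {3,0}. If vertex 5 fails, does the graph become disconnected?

Yes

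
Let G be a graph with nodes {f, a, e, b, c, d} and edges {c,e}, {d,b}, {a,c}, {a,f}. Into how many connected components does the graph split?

Starting from b we can reach b, d. That is one component of size 2.
Starting from a we can reach a, c, e, f. That is one component of size 4.
Total: 2 components.

2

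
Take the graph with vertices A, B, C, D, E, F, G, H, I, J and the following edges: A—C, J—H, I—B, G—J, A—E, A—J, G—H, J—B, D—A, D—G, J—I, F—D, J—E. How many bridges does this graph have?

The edges on the cycle D-A-E-J-G-D are not bridges since each lies on that cycle.
But removing F—D disconnects F from D; removing A—C disconnects A from C — these are bridges.
That makes 2 bridges.

2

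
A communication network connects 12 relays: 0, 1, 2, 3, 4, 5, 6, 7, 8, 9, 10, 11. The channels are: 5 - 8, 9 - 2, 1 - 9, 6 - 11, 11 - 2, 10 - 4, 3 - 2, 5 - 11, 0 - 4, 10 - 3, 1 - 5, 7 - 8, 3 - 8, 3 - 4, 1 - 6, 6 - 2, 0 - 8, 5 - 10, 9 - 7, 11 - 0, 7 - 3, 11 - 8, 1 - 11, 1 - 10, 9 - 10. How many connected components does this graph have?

Starting from 0 we can reach 0, 1, 2, 3, 4, 5, 6, 7, 8, 9, 10, 11. That is one component of size 12.
Total: 1 component.

1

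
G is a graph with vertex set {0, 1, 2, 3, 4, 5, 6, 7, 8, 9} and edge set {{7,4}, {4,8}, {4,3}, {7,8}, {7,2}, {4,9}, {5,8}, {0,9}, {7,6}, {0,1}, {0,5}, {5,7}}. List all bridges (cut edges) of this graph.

0-1, 2-7, 3-4, 6-7

The edges on the cycle 5-7-4-8-5 are not bridges since each lies on that cycle.
But removing 2-7 disconnects 2 from 7; removing 0-1 disconnects 0 from 1; removing 3-4 disconnects 3 from 4; removing 6-7 disconnects 6 from 7 — these are bridges.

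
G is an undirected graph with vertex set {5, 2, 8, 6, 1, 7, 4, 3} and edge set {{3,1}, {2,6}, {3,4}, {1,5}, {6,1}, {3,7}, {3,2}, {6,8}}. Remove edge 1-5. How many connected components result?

2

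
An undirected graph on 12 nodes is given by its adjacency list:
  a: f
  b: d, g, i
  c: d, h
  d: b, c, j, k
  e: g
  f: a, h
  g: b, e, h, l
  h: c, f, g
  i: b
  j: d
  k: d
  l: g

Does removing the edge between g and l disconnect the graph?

Yes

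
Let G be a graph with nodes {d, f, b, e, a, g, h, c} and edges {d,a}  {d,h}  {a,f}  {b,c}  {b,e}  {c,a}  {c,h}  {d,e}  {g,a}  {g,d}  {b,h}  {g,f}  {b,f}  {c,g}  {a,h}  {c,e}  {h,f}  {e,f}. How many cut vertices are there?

0

Removing g, for instance, still leaves 1 component. No single vertex removal increases the component count — the graph has no articulation points.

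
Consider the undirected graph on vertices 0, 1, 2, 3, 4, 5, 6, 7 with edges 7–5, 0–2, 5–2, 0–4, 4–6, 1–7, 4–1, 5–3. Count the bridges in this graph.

2

The edges on the cycle 0-4-1-7-5-2-0 are not bridges since each lies on that cycle.
But removing 5–3 disconnects 5 from 3; removing 4–6 disconnects 4 from 6 — these are bridges.
That makes 2 bridges.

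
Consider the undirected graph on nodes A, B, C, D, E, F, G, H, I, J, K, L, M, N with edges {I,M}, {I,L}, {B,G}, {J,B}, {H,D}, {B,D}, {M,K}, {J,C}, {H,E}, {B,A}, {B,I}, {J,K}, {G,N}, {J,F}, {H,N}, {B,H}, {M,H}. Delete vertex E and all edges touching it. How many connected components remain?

With E gone, the remaining components are: {A, B, C, D, F, G, H, I, J, K, L, M, N}.
That is 1 component.

1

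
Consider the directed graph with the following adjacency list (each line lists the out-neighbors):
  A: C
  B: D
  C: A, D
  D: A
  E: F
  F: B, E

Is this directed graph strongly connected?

No

There is no directed path from D to E, so the graph is not strongly connected.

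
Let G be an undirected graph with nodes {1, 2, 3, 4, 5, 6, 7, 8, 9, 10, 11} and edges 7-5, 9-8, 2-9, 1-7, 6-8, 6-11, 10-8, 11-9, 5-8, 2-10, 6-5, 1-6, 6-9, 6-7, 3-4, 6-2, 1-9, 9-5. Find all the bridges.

The edges on the cycle 1-6-11-9-1 are not bridges since each lies on that cycle.
But removing 3-4 disconnects 3 from 4 — this is a bridge.

3-4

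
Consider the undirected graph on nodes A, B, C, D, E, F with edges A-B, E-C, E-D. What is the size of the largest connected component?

F is isolated — a component by itself.
Starting from A we can reach A, B. That is one component of size 2.
Starting from C we can reach C, D, E. That is one component of size 3.
The largest has 3 vertices.

3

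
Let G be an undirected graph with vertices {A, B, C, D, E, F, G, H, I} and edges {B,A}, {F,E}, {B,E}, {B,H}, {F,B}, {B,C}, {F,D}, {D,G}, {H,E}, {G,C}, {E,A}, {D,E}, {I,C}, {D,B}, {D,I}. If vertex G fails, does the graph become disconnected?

No

Deleting G leaves 1 component (was 1) (its neighbors C, D remain connected to each other), so G is not a cut vertex.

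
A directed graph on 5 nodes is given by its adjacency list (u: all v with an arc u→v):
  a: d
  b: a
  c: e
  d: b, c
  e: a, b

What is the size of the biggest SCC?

5

{a, b, c, d, e} are all mutually reachable — one SCC of size 5.
The largest has 5 vertices.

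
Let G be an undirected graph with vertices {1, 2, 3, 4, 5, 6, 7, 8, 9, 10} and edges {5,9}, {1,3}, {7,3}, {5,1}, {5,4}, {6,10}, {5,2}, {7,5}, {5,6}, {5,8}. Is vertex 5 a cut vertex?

Yes

Deleting 5 raises the number of components from 1 to 6, so 5 is a cut vertex.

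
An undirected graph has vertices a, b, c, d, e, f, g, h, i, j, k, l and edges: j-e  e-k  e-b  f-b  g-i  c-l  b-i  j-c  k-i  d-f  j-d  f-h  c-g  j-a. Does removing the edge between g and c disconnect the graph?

After removing g-c, the path g-i-b-e-j-c still connects them, so the edge is not a bridge.

No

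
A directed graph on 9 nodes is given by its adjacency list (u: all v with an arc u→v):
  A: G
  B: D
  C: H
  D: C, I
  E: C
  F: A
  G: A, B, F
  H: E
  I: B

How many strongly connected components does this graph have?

3

{A, F, G} are all mutually reachable — one SCC of size 3.
{C, E, H} are all mutually reachable — one SCC of size 3.
{B, D, I} are all mutually reachable — one SCC of size 3.
That gives 3 strongly connected components.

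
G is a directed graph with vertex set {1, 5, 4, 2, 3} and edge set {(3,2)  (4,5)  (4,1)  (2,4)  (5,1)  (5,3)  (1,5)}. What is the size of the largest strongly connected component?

5

{1, 2, 3, 4, 5} are all mutually reachable — one SCC of size 5.
The largest has 5 vertices.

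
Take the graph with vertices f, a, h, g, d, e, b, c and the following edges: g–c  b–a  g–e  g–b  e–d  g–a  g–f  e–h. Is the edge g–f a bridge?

Removing g–f leaves no path between g and f: the component count goes from 1 to 2. So it is a bridge.

Yes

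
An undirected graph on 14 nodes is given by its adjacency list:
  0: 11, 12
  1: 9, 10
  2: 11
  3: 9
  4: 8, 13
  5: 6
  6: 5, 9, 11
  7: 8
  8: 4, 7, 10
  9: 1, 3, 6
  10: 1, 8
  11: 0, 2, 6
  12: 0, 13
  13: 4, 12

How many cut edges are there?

The edges on the cycle 9-6-11-0-12-13-4-8-10-1-9 are not bridges since each lies on that cycle.
But removing 11-2 disconnects 11 from 2; removing 7-8 disconnects 7 from 8; removing 6-5 disconnects 6 from 5; removing 9-3 disconnects 9 from 3 — these are bridges.
That makes 4 bridges.

4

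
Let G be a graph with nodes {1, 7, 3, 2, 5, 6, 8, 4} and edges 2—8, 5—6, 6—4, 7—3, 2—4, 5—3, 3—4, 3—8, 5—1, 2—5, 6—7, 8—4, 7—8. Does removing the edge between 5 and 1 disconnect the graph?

Yes

Removing 5—1 leaves no path between 5 and 1: the component count goes from 1 to 2. So it is a bridge.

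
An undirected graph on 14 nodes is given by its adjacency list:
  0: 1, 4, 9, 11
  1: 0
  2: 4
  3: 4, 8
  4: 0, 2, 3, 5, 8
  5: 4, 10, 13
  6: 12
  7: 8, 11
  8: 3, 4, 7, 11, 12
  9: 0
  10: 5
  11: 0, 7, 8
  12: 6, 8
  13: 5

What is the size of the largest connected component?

Starting from 0 we can reach 0, 1, 2, 3, 4, 5, 6, 7, 8, 9, 10, 11, 12, 13. That is one component of size 14.
The largest has 14 vertices.

14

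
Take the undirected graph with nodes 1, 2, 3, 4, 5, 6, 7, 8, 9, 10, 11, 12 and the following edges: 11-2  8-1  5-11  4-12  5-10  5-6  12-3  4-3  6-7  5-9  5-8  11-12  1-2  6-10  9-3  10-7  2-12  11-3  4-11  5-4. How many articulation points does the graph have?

1

Removing 5 increases the component count from 1 to 2, so 5 is a cut vertex.
By contrast removing 3 leaves 1 component; it is not a cut vertex. No other vertex is a cut vertex either.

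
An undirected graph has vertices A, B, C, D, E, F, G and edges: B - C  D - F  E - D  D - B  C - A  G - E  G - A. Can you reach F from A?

From A we can reach A, B, C, D, E, F, G, which includes F.

Yes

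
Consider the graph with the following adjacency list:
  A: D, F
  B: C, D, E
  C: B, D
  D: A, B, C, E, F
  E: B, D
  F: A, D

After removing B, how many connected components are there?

1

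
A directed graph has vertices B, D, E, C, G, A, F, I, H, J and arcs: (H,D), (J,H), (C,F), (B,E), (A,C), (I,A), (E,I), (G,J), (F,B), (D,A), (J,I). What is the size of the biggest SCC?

{A, B, C, E, F, I} are all mutually reachable — one SCC of size 6.
{G} is an SCC by itself.
{D} is an SCC by itself.
{H} is an SCC by itself.
{J} is an SCC by itself.
The largest has 6 vertices.

6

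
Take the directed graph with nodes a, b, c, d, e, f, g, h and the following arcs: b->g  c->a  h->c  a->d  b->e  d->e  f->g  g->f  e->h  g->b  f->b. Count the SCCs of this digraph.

2

{a, c, d, e, h} are all mutually reachable — one SCC of size 5.
{b, f, g} are all mutually reachable — one SCC of size 3.
That gives 2 strongly connected components.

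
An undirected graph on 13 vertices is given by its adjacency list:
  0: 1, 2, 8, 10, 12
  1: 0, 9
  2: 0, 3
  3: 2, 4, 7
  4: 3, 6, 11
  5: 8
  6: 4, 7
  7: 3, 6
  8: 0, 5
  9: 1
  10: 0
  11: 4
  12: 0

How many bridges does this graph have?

9

The edges on the cycle 3-4-6-7-3 are not bridges since each lies on that cycle.
But removing 4-11 disconnects 4 from 11; removing 8-0 disconnects 8 from 0; removing 12-0 disconnects 12 from 0; removing 10-0 disconnects 10 from 0 — these are bridges.
In total 9 edges are bridges.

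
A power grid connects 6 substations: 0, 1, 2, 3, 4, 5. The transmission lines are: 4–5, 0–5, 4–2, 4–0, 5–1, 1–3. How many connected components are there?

Starting from 0 we can reach 0, 1, 2, 3, 4, 5. That is one component of size 6.
Total: 1 component.

1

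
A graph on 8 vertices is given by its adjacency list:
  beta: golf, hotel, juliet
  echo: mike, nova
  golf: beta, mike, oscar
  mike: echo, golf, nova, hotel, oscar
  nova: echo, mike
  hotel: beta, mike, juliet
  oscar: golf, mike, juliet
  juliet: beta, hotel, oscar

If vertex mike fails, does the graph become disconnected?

Deleting mike raises the number of components from 1 to 2, so mike is a cut vertex.

Yes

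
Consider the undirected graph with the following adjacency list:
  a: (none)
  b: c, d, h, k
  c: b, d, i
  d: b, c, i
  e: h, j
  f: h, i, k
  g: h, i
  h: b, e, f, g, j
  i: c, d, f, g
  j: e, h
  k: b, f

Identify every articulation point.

h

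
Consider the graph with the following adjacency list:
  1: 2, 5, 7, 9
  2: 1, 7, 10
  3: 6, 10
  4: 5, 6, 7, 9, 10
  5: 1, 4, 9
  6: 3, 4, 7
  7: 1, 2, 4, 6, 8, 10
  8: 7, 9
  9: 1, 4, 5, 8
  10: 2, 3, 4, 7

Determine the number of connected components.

1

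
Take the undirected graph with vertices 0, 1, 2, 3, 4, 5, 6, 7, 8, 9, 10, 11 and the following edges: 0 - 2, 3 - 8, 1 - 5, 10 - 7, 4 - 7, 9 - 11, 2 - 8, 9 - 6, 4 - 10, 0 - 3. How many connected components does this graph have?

4

Starting from 1 we can reach 1, 5. That is one component of size 2.
Starting from 4 we can reach 4, 7, 10. That is one component of size 3.
Starting from 6 we can reach 6, 9, 11. That is one component of size 3.
Starting from 0 we can reach 0, 2, 3, 8. That is one component of size 4.
Total: 4 components.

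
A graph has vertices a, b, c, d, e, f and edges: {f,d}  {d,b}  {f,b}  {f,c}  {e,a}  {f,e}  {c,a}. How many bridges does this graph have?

The edges on the cycle f-d-b-f are not bridges since each lies on that cycle.
Every edge lies on some cycle, so there are no bridges.

0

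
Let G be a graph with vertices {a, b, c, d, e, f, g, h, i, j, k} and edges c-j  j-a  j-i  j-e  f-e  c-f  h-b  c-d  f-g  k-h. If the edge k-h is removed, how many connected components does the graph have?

3

Before removal there are 2 components.
k-h is a bridge — removing it separates k's side from h's side.
After removal: 3 components.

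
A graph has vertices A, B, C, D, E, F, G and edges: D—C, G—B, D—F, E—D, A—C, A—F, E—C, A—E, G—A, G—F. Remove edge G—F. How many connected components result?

G and F are still connected via G-A-F, so the component count stays at 1.

1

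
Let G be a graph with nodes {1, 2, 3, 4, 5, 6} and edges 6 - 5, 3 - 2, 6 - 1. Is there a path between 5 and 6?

Yes

From 5 we can reach 1, 5, 6, which includes 6.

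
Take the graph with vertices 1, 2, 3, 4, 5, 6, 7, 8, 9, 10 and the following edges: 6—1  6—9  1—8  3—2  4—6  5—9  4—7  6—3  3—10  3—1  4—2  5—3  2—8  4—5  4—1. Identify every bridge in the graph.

The edges on the cycle 4-5-3-2-4 are not bridges since each lies on that cycle.
But removing 3—10 disconnects 3 from 10; removing 4—7 disconnects 4 from 7 — these are bridges.

10-3, 4-7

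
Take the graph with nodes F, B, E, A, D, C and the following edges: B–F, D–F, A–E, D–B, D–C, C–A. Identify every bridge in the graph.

A-C, A-E, C-D

The edges on the cycle D-B-F-D are not bridges since each lies on that cycle.
But removing C–A disconnects C from A; removing A–E disconnects A from E; removing D–C disconnects D from C — these are bridges.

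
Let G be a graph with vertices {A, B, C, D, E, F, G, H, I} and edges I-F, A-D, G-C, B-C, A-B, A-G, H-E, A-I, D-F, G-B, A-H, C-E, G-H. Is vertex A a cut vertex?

Deleting A raises the number of components from 1 to 2, so A is a cut vertex.

Yes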